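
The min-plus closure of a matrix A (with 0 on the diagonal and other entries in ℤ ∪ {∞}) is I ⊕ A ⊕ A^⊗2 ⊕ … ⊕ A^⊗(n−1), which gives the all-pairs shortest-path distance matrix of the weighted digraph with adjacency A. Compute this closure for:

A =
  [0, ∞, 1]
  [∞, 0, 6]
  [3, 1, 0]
Closure =
  [0, 2, 1]
  [9, 0, 6]
  [3, 1, 0]

This is the Floyd-Warshall all-pairs shortest-path computation. For each intermediate vertex k = 0, 1, …, 2, update dist[i][j] ← min(dist[i][j], dist[i][k] + dist[k][j]). The final matrix gives, for each (i, j), the minimum total weight of any directed path from i to j (possibly empty when i = j).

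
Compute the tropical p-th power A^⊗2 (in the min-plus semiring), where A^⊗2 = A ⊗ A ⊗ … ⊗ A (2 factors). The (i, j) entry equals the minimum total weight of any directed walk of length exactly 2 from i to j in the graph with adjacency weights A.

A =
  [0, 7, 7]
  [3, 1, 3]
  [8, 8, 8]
A^⊗2 =
  [0, 7, 7]
  [3, 2, 4]
  [8, 9, 11]

Each entry (A^⊗2)_ij equals the minimum over all length-2 walks i = v_0 → v_1 → … → v_2 = j of Σ_t A[v_t][v_{t+1}]. For example, for (i, j) = (0, 2) we minimise over 3 possible intermediate vertex sequences; the minimum is 7, attained along the walk 0 → 0 → 2.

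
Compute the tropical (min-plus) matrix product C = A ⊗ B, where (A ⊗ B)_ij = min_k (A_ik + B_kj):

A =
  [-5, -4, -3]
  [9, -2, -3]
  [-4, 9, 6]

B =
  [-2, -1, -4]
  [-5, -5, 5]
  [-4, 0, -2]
A ⊗ B =
  [-9, -9, -9]
  [-7, -7, -5]
  [-6, -5, -8]

Apply the min-plus product entry-by-entry:
  C[0][0] = min over k of (A[0][0] + B[0][0] = -5 + -2 = -7, A[0][1] + B[1][0] = -4 + -5 = -9, A[0][2] + B[2][0] = -3 + -4 = -7) = -9 (attained at k = 1)
  C[0][1] = min over k of (A[0][0] + B[0][1] = -5 + -1 = -6, A[0][1] + B[1][1] = -4 + -5 = -9, A[0][2] + B[2][1] = -3 + 0 = -3) = -9 (attained at k = 1)
  C[0][2] = min over k of (A[0][0] + B[0][2] = -5 + -4 = -9, A[0][1] + B[1][2] = -4 + 5 = 1, A[0][2] + B[2][2] = -3 + -2 = -5) = -9 (attained at k = 0)
  C[1][0] = min over k of (A[1][0] + B[0][0] = 9 + -2 = 7, A[1][1] + B[1][0] = -2 + -5 = -7, A[1][2] + B[2][0] = -3 + -4 = -7) = -7 (attained at k = 1)
  C[1][1] = min over k of (A[1][0] + B[0][1] = 9 + -1 = 8, A[1][1] + B[1][1] = -2 + -5 = -7, A[1][2] + B[2][1] = -3 + 0 = -3) = -7 (attained at k = 1)
  C[1][2] = min over k of (A[1][0] + B[0][2] = 9 + -4 = 5, A[1][1] + B[1][2] = -2 + 5 = 3, A[1][2] + B[2][2] = -3 + -2 = -5) = -5 (attained at k = 2)
  C[2][0] = min over k of (A[2][0] + B[0][0] = -4 + -2 = -6, A[2][1] + B[1][0] = 9 + -5 = 4, A[2][2] + B[2][0] = 6 + -4 = 2) = -6 (attained at k = 0)
  C[2][1] = min over k of (A[2][0] + B[0][1] = -4 + -1 = -5, A[2][1] + B[1][1] = 9 + -5 = 4, A[2][2] + B[2][1] = 6 + 0 = 6) = -5 (attained at k = 0)
  C[2][2] = min over k of (A[2][0] + B[0][2] = -4 + -4 = -8, A[2][1] + B[1][2] = 9 + 5 = 14, A[2][2] + B[2][2] = 6 + -2 = 4) = -8 (attained at k = 0)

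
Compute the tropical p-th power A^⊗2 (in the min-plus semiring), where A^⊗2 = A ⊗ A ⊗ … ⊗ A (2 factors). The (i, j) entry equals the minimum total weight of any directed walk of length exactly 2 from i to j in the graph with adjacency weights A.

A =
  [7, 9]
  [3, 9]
A^⊗2 =
  [12, 16]
  [10, 12]

Each entry (A^⊗2)_ij equals the minimum over all length-2 walks i = v_0 → v_1 → … → v_2 = j of Σ_t A[v_t][v_{t+1}]. For example, for (i, j) = (0, 1) we minimise over 2 possible intermediate vertex sequences; the minimum is 16, attained along the walk 0 → 0 → 1.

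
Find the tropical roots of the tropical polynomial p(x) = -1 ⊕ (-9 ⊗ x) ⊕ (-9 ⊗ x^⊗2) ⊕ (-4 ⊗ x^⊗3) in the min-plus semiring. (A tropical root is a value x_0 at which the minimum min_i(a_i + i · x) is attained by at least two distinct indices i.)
Roots: {-5, 0, 8}

Each tropical root is a break point of the lower envelope of the lines y = a_i + i · x (there are 4 lines, with slopes 0, 1, ..., 3). Only the lines that attain the minimum somewhere contribute to roots; other lines are dominated. Here the surviving (envelope) indices are i = 3, i = 2, i = 1, i = 0.
Intersections between consecutive envelope lines give the roots: for adjacent envelope indices i < j the intersection is x = (a_i − a_j) / (j − i). Reading off the sorted break points: {-5, 0, 8}.
Verification: at each break x_0, at least two indices attain the minimum of min_i(a_i + i · x_0).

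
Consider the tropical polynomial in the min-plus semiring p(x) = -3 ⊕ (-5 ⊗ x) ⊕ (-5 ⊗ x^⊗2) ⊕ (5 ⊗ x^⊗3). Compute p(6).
p(6) = -3

A tropical monomial a ⊗ x^⊗i evaluates to a + i · x. Evaluating each term at x = 6:
  Term 0 contributes -3 + 0 · 6 = -3
  Term 1 contributes -5 + 1 · 6 = 1
  Term 2 contributes -5 + 2 · 6 = 7
  Term 3 contributes 5 + 3 · 6 = 23
p(6) = ⊕ of these = min[-3, 1, 7, 23] = -3.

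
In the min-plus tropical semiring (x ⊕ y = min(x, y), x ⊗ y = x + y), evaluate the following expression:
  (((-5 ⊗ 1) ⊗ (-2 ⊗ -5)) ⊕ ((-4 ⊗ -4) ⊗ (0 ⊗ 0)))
(((-5 ⊗ 1) ⊗ (-2 ⊗ -5)) ⊕ ((-4 ⊗ -4) ⊗ (0 ⊗ 0))) = -11

Expand innermost to outermost. Recall ⊕ takes the minimum of its arguments and ⊗ takes their sum. Working out the expression (((-5 ⊗ 1) ⊗ (-2 ⊗ -5)) ⊕ ((-4 ⊗ -4) ⊗ (0 ⊗ 0))) gives -11.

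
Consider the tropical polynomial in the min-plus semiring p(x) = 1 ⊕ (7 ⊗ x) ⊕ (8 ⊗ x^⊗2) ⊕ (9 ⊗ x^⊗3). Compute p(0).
p(0) = 1

A tropical monomial a ⊗ x^⊗i evaluates to a + i · x. Evaluating each term at x = 0:
  Term 0 contributes 1 + 0 · 0 = 1
  Term 1 contributes 7 + 1 · 0 = 7
  Term 2 contributes 8 + 2 · 0 = 8
  Term 3 contributes 9 + 3 · 0 = 9
p(0) = ⊕ of these = min[1, 7, 8, 9] = 1.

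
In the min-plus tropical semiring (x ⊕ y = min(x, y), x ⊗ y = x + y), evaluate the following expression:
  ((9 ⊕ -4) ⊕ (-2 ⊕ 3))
((9 ⊕ -4) ⊕ (-2 ⊕ 3)) = -4

Expand innermost to outermost. Recall ⊕ takes the minimum of its arguments and ⊗ takes their sum. Working out the expression ((9 ⊕ -4) ⊕ (-2 ⊕ 3)) gives -4.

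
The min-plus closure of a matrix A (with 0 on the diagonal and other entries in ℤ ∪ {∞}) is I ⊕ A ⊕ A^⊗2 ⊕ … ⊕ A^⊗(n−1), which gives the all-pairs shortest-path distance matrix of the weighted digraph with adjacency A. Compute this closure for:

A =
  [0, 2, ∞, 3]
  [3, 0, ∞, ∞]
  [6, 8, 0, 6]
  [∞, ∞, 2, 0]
Closure =
  [0, 2, 5, 3]
  [3, 0, 8, 6]
  [6, 8, 0, 6]
  [8, 10, 2, 0]

This is the Floyd-Warshall all-pairs shortest-path computation. For each intermediate vertex k = 0, 1, …, 3, update dist[i][j] ← min(dist[i][j], dist[i][k] + dist[k][j]). The final matrix gives, for each (i, j), the minimum total weight of any directed path from i to j (possibly empty when i = j).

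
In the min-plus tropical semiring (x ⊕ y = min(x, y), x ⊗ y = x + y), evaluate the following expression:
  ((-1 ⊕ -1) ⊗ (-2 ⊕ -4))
((-1 ⊕ -1) ⊗ (-2 ⊕ -4)) = -5

Expand innermost to outermost. Recall ⊕ takes the minimum of its arguments and ⊗ takes their sum. Working out the expression ((-1 ⊕ -1) ⊗ (-2 ⊕ -4)) gives -5.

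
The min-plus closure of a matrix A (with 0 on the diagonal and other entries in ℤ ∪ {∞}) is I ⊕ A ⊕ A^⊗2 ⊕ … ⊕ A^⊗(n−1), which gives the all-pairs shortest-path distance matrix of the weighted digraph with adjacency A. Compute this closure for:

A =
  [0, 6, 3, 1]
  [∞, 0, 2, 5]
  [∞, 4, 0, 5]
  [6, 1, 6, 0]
Closure =
  [0, 2, 3, 1]
  [11, 0, 2, 5]
  [11, 4, 0, 5]
  [6, 1, 3, 0]

This is the Floyd-Warshall all-pairs shortest-path computation. For each intermediate vertex k = 0, 1, …, 3, update dist[i][j] ← min(dist[i][j], dist[i][k] + dist[k][j]). The final matrix gives, for each (i, j), the minimum total weight of any directed path from i to j (possibly empty when i = j).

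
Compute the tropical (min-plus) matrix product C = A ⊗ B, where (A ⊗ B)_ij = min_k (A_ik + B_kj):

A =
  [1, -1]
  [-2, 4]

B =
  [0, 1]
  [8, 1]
A ⊗ B =
  [1, 0]
  [-2, -1]

Apply the min-plus product entry-by-entry:
  C[0][0] = min over k of (A[0][0] + B[0][0] = 1 + 0 = 1, A[0][1] + B[1][0] = -1 + 8 = 7) = 1 (attained at k = 0)
  C[0][1] = min over k of (A[0][0] + B[0][1] = 1 + 1 = 2, A[0][1] + B[1][1] = -1 + 1 = 0) = 0 (attained at k = 1)
  C[1][0] = min over k of (A[1][0] + B[0][0] = -2 + 0 = -2, A[1][1] + B[1][0] = 4 + 8 = 12) = -2 (attained at k = 0)
  C[1][1] = min over k of (A[1][0] + B[0][1] = -2 + 1 = -1, A[1][1] + B[1][1] = 4 + 1 = 5) = -1 (attained at k = 0)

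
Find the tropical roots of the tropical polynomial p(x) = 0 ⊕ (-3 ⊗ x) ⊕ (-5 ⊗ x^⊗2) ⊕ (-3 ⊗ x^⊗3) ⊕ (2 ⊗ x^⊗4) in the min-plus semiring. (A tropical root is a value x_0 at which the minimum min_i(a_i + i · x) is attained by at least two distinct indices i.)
Roots: {-5, -2, 2, 3}

Each tropical root is a break point of the lower envelope of the lines y = a_i + i · x (there are 5 lines, with slopes 0, 1, ..., 4). Only the lines that attain the minimum somewhere contribute to roots; other lines are dominated. Here the surviving (envelope) indices are i = 4, i = 3, i = 2, i = 1, i = 0.
Intersections between consecutive envelope lines give the roots: for adjacent envelope indices i < j the intersection is x = (a_i − a_j) / (j − i). Reading off the sorted break points: {-5, -2, 2, 3}.
Verification: at each break x_0, at least two indices attain the minimum of min_i(a_i + i · x_0).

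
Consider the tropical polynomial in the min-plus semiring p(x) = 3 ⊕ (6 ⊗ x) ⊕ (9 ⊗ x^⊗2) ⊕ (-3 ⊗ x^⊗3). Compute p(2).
p(2) = 3

A tropical monomial a ⊗ x^⊗i evaluates to a + i · x. Evaluating each term at x = 2:
  Term 0 contributes 3 + 0 · 2 = 3
  Term 1 contributes 6 + 1 · 2 = 8
  Term 2 contributes 9 + 2 · 2 = 13
  Term 3 contributes -3 + 3 · 2 = 3
p(2) = ⊕ of these = min[3, 8, 13, 3] = 3.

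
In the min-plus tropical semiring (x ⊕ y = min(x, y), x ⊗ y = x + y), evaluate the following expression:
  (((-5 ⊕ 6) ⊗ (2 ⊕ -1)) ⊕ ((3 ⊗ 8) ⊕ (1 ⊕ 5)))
(((-5 ⊕ 6) ⊗ (2 ⊕ -1)) ⊕ ((3 ⊗ 8) ⊕ (1 ⊕ 5))) = -6

Expand innermost to outermost. Recall ⊕ takes the minimum of its arguments and ⊗ takes their sum. Working out the expression (((-5 ⊕ 6) ⊗ (2 ⊕ -1)) ⊕ ((3 ⊗ 8) ⊕ (1 ⊕ 5))) gives -6.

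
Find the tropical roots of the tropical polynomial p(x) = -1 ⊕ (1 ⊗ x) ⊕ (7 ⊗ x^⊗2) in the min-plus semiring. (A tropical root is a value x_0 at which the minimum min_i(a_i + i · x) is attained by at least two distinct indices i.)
Roots: {-6, -2}

Each tropical root is a break point of the lower envelope of the lines y = a_i + i · x (there are 3 lines, with slopes 0, 1, ..., 2). Only the lines that attain the minimum somewhere contribute to roots; other lines are dominated. Here the surviving (envelope) indices are i = 2, i = 1, i = 0.
Intersections between consecutive envelope lines give the roots: for adjacent envelope indices i < j the intersection is x = (a_i − a_j) / (j − i). Reading off the sorted break points: {-6, -2}.
Verification: at each break x_0, at least two indices attain the minimum of min_i(a_i + i · x_0).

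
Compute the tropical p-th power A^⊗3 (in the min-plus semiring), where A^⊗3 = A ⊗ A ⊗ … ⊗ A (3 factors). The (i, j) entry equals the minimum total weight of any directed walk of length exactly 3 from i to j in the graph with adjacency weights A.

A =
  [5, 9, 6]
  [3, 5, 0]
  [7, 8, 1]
A^⊗3 =
  [14, 15, 8]
  [8, 9, 2]
  [9, 10, 3]

Each entry (A^⊗3)_ij equals the minimum over all length-3 walks i = v_0 → v_1 → … → v_3 = j of Σ_t A[v_t][v_{t+1}]. For example, for (i, j) = (0, 2) we minimise over 9 possible intermediate vertex sequences; the minimum is 8, attained along the walk 0 → 2 → 2 → 2.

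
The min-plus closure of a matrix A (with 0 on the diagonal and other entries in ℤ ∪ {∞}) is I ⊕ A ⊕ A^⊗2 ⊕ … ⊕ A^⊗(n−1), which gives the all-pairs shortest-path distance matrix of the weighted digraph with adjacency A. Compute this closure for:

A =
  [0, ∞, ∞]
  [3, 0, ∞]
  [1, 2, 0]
Closure =
  [0, ∞, ∞]
  [3, 0, ∞]
  [1, 2, 0]

This is the Floyd-Warshall all-pairs shortest-path computation. For each intermediate vertex k = 0, 1, …, 2, update dist[i][j] ← min(dist[i][j], dist[i][k] + dist[k][j]). The final matrix gives, for each (i, j), the minimum total weight of any directed path from i to j (possibly empty when i = j).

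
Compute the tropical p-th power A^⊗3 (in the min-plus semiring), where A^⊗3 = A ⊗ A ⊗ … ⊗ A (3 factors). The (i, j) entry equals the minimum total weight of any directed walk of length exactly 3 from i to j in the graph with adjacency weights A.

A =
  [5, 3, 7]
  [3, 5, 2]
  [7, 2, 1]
A^⊗3 =
  [11, 7, 6]
  [7, 5, 4]
  [6, 4, 3]

Each entry (A^⊗3)_ij equals the minimum over all length-3 walks i = v_0 → v_1 → … → v_3 = j of Σ_t A[v_t][v_{t+1}]. For example, for (i, j) = (0, 2) we minimise over 9 possible intermediate vertex sequences; the minimum is 6, attained along the walk 0 → 1 → 2 → 2.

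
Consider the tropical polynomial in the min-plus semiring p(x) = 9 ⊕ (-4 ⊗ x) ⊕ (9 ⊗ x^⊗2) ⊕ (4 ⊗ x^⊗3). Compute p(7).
p(7) = 3

A tropical monomial a ⊗ x^⊗i evaluates to a + i · x. Evaluating each term at x = 7:
  Term 0 contributes 9 + 0 · 7 = 9
  Term 1 contributes -4 + 1 · 7 = 3
  Term 2 contributes 9 + 2 · 7 = 23
  Term 3 contributes 4 + 3 · 7 = 25
p(7) = ⊕ of these = min[9, 3, 23, 25] = 3.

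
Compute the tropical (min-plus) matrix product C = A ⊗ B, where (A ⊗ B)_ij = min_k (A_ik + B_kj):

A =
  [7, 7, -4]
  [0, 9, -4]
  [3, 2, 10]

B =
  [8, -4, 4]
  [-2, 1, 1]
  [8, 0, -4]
A ⊗ B =
  [4, -4, -8]
  [4, -4, -8]
  [0, -1, 3]

Apply the min-plus product entry-by-entry:
  C[0][0] = min over k of (A[0][0] + B[0][0] = 7 + 8 = 15, A[0][1] + B[1][0] = 7 + -2 = 5, A[0][2] + B[2][0] = -4 + 8 = 4) = 4 (attained at k = 2)
  C[0][1] = min over k of (A[0][0] + B[0][1] = 7 + -4 = 3, A[0][1] + B[1][1] = 7 + 1 = 8, A[0][2] + B[2][1] = -4 + 0 = -4) = -4 (attained at k = 2)
  C[0][2] = min over k of (A[0][0] + B[0][2] = 7 + 4 = 11, A[0][1] + B[1][2] = 7 + 1 = 8, A[0][2] + B[2][2] = -4 + -4 = -8) = -8 (attained at k = 2)
  C[1][0] = min over k of (A[1][0] + B[0][0] = 0 + 8 = 8, A[1][1] + B[1][0] = 9 + -2 = 7, A[1][2] + B[2][0] = -4 + 8 = 4) = 4 (attained at k = 2)
  C[1][1] = min over k of (A[1][0] + B[0][1] = 0 + -4 = -4, A[1][1] + B[1][1] = 9 + 1 = 10, A[1][2] + B[2][1] = -4 + 0 = -4) = -4 (attained at k = 0)
  C[1][2] = min over k of (A[1][0] + B[0][2] = 0 + 4 = 4, A[1][1] + B[1][2] = 9 + 1 = 10, A[1][2] + B[2][2] = -4 + -4 = -8) = -8 (attained at k = 2)
  C[2][0] = min over k of (A[2][0] + B[0][0] = 3 + 8 = 11, A[2][1] + B[1][0] = 2 + -2 = 0, A[2][2] + B[2][0] = 10 + 8 = 18) = 0 (attained at k = 1)
  C[2][1] = min over k of (A[2][0] + B[0][1] = 3 + -4 = -1, A[2][1] + B[1][1] = 2 + 1 = 3, A[2][2] + B[2][1] = 10 + 0 = 10) = -1 (attained at k = 0)
  C[2][2] = min over k of (A[2][0] + B[0][2] = 3 + 4 = 7, A[2][1] + B[1][2] = 2 + 1 = 3, A[2][2] + B[2][2] = 10 + -4 = 6) = 3 (attained at k = 1)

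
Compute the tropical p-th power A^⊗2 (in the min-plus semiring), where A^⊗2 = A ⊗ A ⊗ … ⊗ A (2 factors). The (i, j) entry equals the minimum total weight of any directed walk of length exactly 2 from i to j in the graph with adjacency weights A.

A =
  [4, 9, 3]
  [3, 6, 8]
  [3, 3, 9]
A^⊗2 =
  [6, 6, 7]
  [7, 11, 6]
  [6, 9, 6]

Each entry (A^⊗2)_ij equals the minimum over all length-2 walks i = v_0 → v_1 → … → v_2 = j of Σ_t A[v_t][v_{t+1}]. For example, for (i, j) = (0, 2) we minimise over 3 possible intermediate vertex sequences; the minimum is 7, attained along the walk 0 → 0 → 2.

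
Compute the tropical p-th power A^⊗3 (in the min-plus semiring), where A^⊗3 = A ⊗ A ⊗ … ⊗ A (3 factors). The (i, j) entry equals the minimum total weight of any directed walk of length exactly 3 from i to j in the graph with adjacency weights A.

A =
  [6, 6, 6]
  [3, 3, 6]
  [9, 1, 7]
A^⊗3 =
  [10, 10, 13]
  [9, 9, 12]
  [7, 7, 10]

Each entry (A^⊗3)_ij equals the minimum over all length-3 walks i = v_0 → v_1 → … → v_3 = j of Σ_t A[v_t][v_{t+1}]. For example, for (i, j) = (0, 2) we minimise over 9 possible intermediate vertex sequences; the minimum is 13, attained along the walk 0 → 2 → 1 → 2.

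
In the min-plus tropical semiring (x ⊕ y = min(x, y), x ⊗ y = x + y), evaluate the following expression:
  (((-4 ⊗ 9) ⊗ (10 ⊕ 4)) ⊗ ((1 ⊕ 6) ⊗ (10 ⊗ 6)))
(((-4 ⊗ 9) ⊗ (10 ⊕ 4)) ⊗ ((1 ⊕ 6) ⊗ (10 ⊗ 6))) = 26

Expand innermost to outermost. Recall ⊕ takes the minimum of its arguments and ⊗ takes their sum. Working out the expression (((-4 ⊗ 9) ⊗ (10 ⊕ 4)) ⊗ ((1 ⊕ 6) ⊗ (10 ⊗ 6))) gives 26.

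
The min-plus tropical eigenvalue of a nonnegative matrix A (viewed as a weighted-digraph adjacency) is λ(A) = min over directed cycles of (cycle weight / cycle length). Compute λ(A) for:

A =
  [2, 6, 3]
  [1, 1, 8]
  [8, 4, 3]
λ(A) = 1

Enumerate directed cycles and compute their means (weight / length). Sample:
  cycle 0 → 0: weight = 2, length = 1, mean = 2/1 ≈ 2.000
  cycle 1 → 1: weight = 1, length = 1, mean = 1/1 ≈ 1.000
  cycle 2 → 2: weight = 3, length = 1, mean = 3/1 ≈ 3.000
  cycle 0 → 1 → 0: weight = 7, length = 2, mean = 7/2 ≈ 3.500
  cycle 0 → 2 → 0: weight = 11, length = 2, mean = 11/2 ≈ 5.500
  cycle 1 → 0 → 1: weight = 7, length = 2, mean = 7/2 ≈ 3.500
Minimum mean = 1.000, attained e.g. along the cycle 1 → 1 with weight 1 and length 1. So λ(A) = 1/1 = 1.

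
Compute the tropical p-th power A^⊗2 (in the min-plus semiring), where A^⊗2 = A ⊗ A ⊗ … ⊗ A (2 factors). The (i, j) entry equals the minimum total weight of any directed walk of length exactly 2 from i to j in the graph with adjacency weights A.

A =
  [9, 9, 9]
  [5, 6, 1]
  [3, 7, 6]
A^⊗2 =
  [12, 15, 10]
  [4, 8, 7]
  [9, 12, 8]

Each entry (A^⊗2)_ij equals the minimum over all length-2 walks i = v_0 → v_1 → … → v_2 = j of Σ_t A[v_t][v_{t+1}]. For example, for (i, j) = (0, 2) we minimise over 3 possible intermediate vertex sequences; the minimum is 10, attained along the walk 0 → 1 → 2.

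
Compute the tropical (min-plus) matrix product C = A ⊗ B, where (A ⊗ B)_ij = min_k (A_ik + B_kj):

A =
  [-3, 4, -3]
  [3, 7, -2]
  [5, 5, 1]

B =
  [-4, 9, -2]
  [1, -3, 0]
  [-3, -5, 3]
A ⊗ B =
  [-7, -8, -5]
  [-5, -7, 1]
  [-2, -4, 3]

Apply the min-plus product entry-by-entry:
  C[0][0] = min over k of (A[0][0] + B[0][0] = -3 + -4 = -7, A[0][1] + B[1][0] = 4 + 1 = 5, A[0][2] + B[2][0] = -3 + -3 = -6) = -7 (attained at k = 0)
  C[0][1] = min over k of (A[0][0] + B[0][1] = -3 + 9 = 6, A[0][1] + B[1][1] = 4 + -3 = 1, A[0][2] + B[2][1] = -3 + -5 = -8) = -8 (attained at k = 2)
  C[0][2] = min over k of (A[0][0] + B[0][2] = -3 + -2 = -5, A[0][1] + B[1][2] = 4 + 0 = 4, A[0][2] + B[2][2] = -3 + 3 = 0) = -5 (attained at k = 0)
  C[1][0] = min over k of (A[1][0] + B[0][0] = 3 + -4 = -1, A[1][1] + B[1][0] = 7 + 1 = 8, A[1][2] + B[2][0] = -2 + -3 = -5) = -5 (attained at k = 2)
  C[1][1] = min over k of (A[1][0] + B[0][1] = 3 + 9 = 12, A[1][1] + B[1][1] = 7 + -3 = 4, A[1][2] + B[2][1] = -2 + -5 = -7) = -7 (attained at k = 2)
  C[1][2] = min over k of (A[1][0] + B[0][2] = 3 + -2 = 1, A[1][1] + B[1][2] = 7 + 0 = 7, A[1][2] + B[2][2] = -2 + 3 = 1) = 1 (attained at k = 0)
  C[2][0] = min over k of (A[2][0] + B[0][0] = 5 + -4 = 1, A[2][1] + B[1][0] = 5 + 1 = 6, A[2][2] + B[2][0] = 1 + -3 = -2) = -2 (attained at k = 2)
  C[2][1] = min over k of (A[2][0] + B[0][1] = 5 + 9 = 14, A[2][1] + B[1][1] = 5 + -3 = 2, A[2][2] + B[2][1] = 1 + -5 = -4) = -4 (attained at k = 2)
  C[2][2] = min over k of (A[2][0] + B[0][2] = 5 + -2 = 3, A[2][1] + B[1][2] = 5 + 0 = 5, A[2][2] + B[2][2] = 1 + 3 = 4) = 3 (attained at k = 0)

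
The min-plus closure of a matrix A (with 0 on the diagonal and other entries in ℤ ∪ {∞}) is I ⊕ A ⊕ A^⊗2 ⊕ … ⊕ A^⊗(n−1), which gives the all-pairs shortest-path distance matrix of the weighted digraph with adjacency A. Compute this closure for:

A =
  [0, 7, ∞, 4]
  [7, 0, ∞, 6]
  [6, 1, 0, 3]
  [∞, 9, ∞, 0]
Closure =
  [0, 7, ∞, 4]
  [7, 0, ∞, 6]
  [6, 1, 0, 3]
  [16, 9, ∞, 0]

This is the Floyd-Warshall all-pairs shortest-path computation. For each intermediate vertex k = 0, 1, …, 3, update dist[i][j] ← min(dist[i][j], dist[i][k] + dist[k][j]). The final matrix gives, for each (i, j), the minimum total weight of any directed path from i to j (possibly empty when i = j).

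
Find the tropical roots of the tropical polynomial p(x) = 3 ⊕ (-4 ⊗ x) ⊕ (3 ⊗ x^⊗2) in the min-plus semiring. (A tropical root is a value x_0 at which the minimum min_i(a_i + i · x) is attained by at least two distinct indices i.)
Roots: {-7, 7}

Each tropical root is a break point of the lower envelope of the lines y = a_i + i · x (there are 3 lines, with slopes 0, 1, ..., 2). Only the lines that attain the minimum somewhere contribute to roots; other lines are dominated. Here the surviving (envelope) indices are i = 2, i = 1, i = 0.
Intersections between consecutive envelope lines give the roots: for adjacent envelope indices i < j the intersection is x = (a_i − a_j) / (j − i). Reading off the sorted break points: {-7, 7}.
Verification: at each break x_0, at least two indices attain the minimum of min_i(a_i + i · x_0).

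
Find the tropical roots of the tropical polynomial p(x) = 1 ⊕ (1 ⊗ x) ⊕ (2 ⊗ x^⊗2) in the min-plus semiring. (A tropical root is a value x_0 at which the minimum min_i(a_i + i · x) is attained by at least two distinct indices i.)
Roots: {-1, 0}

Each tropical root is a break point of the lower envelope of the lines y = a_i + i · x (there are 3 lines, with slopes 0, 1, ..., 2). Only the lines that attain the minimum somewhere contribute to roots; other lines are dominated. Here the surviving (envelope) indices are i = 2, i = 1, i = 0.
Intersections between consecutive envelope lines give the roots: for adjacent envelope indices i < j the intersection is x = (a_i − a_j) / (j − i). Reading off the sorted break points: {-1, 0}.
Verification: at each break x_0, at least two indices attain the minimum of min_i(a_i + i · x_0).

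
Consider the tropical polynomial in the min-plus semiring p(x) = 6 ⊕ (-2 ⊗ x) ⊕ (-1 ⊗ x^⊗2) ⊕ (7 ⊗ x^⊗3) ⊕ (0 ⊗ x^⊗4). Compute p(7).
p(7) = 5

A tropical monomial a ⊗ x^⊗i evaluates to a + i · x. Evaluating each term at x = 7:
  Term 0 contributes 6 + 0 · 7 = 6
  Term 1 contributes -2 + 1 · 7 = 5
  Term 2 contributes -1 + 2 · 7 = 13
  Term 3 contributes 7 + 3 · 7 = 28
  Term 4 contributes 0 + 4 · 7 = 28
p(7) = ⊕ of these = min[6, 5, 13, 28, 28] = 5.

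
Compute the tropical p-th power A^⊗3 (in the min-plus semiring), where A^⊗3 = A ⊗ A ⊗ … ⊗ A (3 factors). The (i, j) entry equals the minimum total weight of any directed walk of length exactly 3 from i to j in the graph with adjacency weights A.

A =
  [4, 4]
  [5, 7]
A^⊗3 =
  [12, 12]
  [13, 13]

Each entry (A^⊗3)_ij equals the minimum over all length-3 walks i = v_0 → v_1 → … → v_3 = j of Σ_t A[v_t][v_{t+1}]. For example, for (i, j) = (0, 1) we minimise over 4 possible intermediate vertex sequences; the minimum is 12, attained along the walk 0 → 0 → 0 → 1.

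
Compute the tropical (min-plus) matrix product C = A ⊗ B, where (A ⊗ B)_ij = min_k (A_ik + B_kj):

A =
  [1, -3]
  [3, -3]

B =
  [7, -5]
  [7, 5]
A ⊗ B =
  [4, -4]
  [4, -2]

Apply the min-plus product entry-by-entry:
  C[0][0] = min over k of (A[0][0] + B[0][0] = 1 + 7 = 8, A[0][1] + B[1][0] = -3 + 7 = 4) = 4 (attained at k = 1)
  C[0][1] = min over k of (A[0][0] + B[0][1] = 1 + -5 = -4, A[0][1] + B[1][1] = -3 + 5 = 2) = -4 (attained at k = 0)
  C[1][0] = min over k of (A[1][0] + B[0][0] = 3 + 7 = 10, A[1][1] + B[1][0] = -3 + 7 = 4) = 4 (attained at k = 1)
  C[1][1] = min over k of (A[1][0] + B[0][1] = 3 + -5 = -2, A[1][1] + B[1][1] = -3 + 5 = 2) = -2 (attained at k = 0)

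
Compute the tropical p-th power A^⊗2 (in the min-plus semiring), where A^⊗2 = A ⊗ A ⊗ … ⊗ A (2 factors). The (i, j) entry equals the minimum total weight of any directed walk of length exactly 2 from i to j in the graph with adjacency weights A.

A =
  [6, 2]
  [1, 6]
A^⊗2 =
  [3, 8]
  [7, 3]

Each entry (A^⊗2)_ij equals the minimum over all length-2 walks i = v_0 → v_1 → … → v_2 = j of Σ_t A[v_t][v_{t+1}]. For example, for (i, j) = (0, 1) we minimise over 2 possible intermediate vertex sequences; the minimum is 8, attained along the walk 0 → 0 → 1.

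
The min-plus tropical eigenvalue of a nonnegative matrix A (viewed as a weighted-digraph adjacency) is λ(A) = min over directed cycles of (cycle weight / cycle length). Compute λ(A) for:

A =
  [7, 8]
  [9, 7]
λ(A) = 7

Enumerate directed cycles and compute their means (weight / length). Sample:
  cycle 0 → 0: weight = 7, length = 1, mean = 7/1 ≈ 7.000
  cycle 1 → 1: weight = 7, length = 1, mean = 7/1 ≈ 7.000
  cycle 0 → 1 → 0: weight = 17, length = 2, mean = 17/2 ≈ 8.500
  cycle 1 → 0 → 1: weight = 17, length = 2, mean = 17/2 ≈ 8.500
Minimum mean = 7.000, attained e.g. along the cycle 0 → 0 with weight 7 and length 1. So λ(A) = 7/1 = 7.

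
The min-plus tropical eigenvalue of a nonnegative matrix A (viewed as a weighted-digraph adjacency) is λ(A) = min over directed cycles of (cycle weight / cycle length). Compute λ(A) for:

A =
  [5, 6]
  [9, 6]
λ(A) = 5

Enumerate directed cycles and compute their means (weight / length). Sample:
  cycle 0 → 0: weight = 5, length = 1, mean = 5/1 ≈ 5.000
  cycle 1 → 1: weight = 6, length = 1, mean = 6/1 ≈ 6.000
  cycle 0 → 1 → 0: weight = 15, length = 2, mean = 15/2 ≈ 7.500
  cycle 1 → 0 → 1: weight = 15, length = 2, mean = 15/2 ≈ 7.500
Minimum mean = 5.000, attained e.g. along the cycle 0 → 0 with weight 5 and length 1. So λ(A) = 5/1 = 5.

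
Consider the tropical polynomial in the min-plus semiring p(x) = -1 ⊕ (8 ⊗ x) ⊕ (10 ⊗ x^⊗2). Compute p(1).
p(1) = -1

A tropical monomial a ⊗ x^⊗i evaluates to a + i · x. Evaluating each term at x = 1:
  Term 0 contributes -1 + 0 · 1 = -1
  Term 1 contributes 8 + 1 · 1 = 9
  Term 2 contributes 10 + 2 · 1 = 12
p(1) = ⊕ of these = min[-1, 9, 12] = -1.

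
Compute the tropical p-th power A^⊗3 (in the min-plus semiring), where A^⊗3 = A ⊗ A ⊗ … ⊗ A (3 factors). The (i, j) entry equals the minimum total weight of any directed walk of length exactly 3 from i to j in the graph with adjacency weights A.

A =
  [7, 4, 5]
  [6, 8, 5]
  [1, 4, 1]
A^⊗3 =
  [7, 10, 7]
  [7, 10, 7]
  [3, 6, 3]

Each entry (A^⊗3)_ij equals the minimum over all length-3 walks i = v_0 → v_1 → … → v_3 = j of Σ_t A[v_t][v_{t+1}]. For example, for (i, j) = (0, 2) we minimise over 9 possible intermediate vertex sequences; the minimum is 7, attained along the walk 0 → 2 → 2 → 2.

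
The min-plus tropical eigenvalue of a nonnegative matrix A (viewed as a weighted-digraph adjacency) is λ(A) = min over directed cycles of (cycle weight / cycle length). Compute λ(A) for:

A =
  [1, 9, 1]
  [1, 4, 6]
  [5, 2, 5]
λ(A) = 1

Enumerate directed cycles and compute their means (weight / length). Sample:
  cycle 0 → 0: weight = 1, length = 1, mean = 1/1 ≈ 1.000
  cycle 1 → 1: weight = 4, length = 1, mean = 4/1 ≈ 4.000
  cycle 2 → 2: weight = 5, length = 1, mean = 5/1 ≈ 5.000
  cycle 0 → 1 → 0: weight = 10, length = 2, mean = 10/2 ≈ 5.000
  cycle 0 → 2 → 0: weight = 6, length = 2, mean = 6/2 ≈ 3.000
  cycle 1 → 0 → 1: weight = 10, length = 2, mean = 10/2 ≈ 5.000
Minimum mean = 1.000, attained e.g. along the cycle 0 → 0 with weight 1 and length 1. So λ(A) = 1/1 = 1.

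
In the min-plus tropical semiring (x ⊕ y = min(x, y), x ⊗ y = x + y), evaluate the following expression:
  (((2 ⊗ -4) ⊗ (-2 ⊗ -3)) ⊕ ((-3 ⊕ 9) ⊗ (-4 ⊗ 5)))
(((2 ⊗ -4) ⊗ (-2 ⊗ -3)) ⊕ ((-3 ⊕ 9) ⊗ (-4 ⊗ 5))) = -7

Expand innermost to outermost. Recall ⊕ takes the minimum of its arguments and ⊗ takes their sum. Working out the expression (((2 ⊗ -4) ⊗ (-2 ⊗ -3)) ⊕ ((-3 ⊕ 9) ⊗ (-4 ⊗ 5))) gives -7.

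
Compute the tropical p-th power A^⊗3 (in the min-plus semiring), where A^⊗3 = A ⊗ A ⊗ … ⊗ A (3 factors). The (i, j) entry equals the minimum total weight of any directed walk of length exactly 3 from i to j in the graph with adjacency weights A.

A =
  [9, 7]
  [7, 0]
A^⊗3 =
  [14, 7]
  [7, 0]

Each entry (A^⊗3)_ij equals the minimum over all length-3 walks i = v_0 → v_1 → … → v_3 = j of Σ_t A[v_t][v_{t+1}]. For example, for (i, j) = (0, 1) we minimise over 4 possible intermediate vertex sequences; the minimum is 7, attained along the walk 0 → 1 → 1 → 1.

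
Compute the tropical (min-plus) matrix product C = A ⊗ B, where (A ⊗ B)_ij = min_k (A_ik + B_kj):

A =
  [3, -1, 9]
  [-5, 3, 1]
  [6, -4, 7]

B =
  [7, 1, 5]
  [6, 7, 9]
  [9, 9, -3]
A ⊗ B =
  [5, 4, 6]
  [2, -4, -2]
  [2, 3, 4]

Apply the min-plus product entry-by-entry:
  C[0][0] = min over k of (A[0][0] + B[0][0] = 3 + 7 = 10, A[0][1] + B[1][0] = -1 + 6 = 5, A[0][2] + B[2][0] = 9 + 9 = 18) = 5 (attained at k = 1)
  C[0][1] = min over k of (A[0][0] + B[0][1] = 3 + 1 = 4, A[0][1] + B[1][1] = -1 + 7 = 6, A[0][2] + B[2][1] = 9 + 9 = 18) = 4 (attained at k = 0)
  C[0][2] = min over k of (A[0][0] + B[0][2] = 3 + 5 = 8, A[0][1] + B[1][2] = -1 + 9 = 8, A[0][2] + B[2][2] = 9 + -3 = 6) = 6 (attained at k = 2)
  C[1][0] = min over k of (A[1][0] + B[0][0] = -5 + 7 = 2, A[1][1] + B[1][0] = 3 + 6 = 9, A[1][2] + B[2][0] = 1 + 9 = 10) = 2 (attained at k = 0)
  C[1][1] = min over k of (A[1][0] + B[0][1] = -5 + 1 = -4, A[1][1] + B[1][1] = 3 + 7 = 10, A[1][2] + B[2][1] = 1 + 9 = 10) = -4 (attained at k = 0)
  C[1][2] = min over k of (A[1][0] + B[0][2] = -5 + 5 = 0, A[1][1] + B[1][2] = 3 + 9 = 12, A[1][2] + B[2][2] = 1 + -3 = -2) = -2 (attained at k = 2)
  C[2][0] = min over k of (A[2][0] + B[0][0] = 6 + 7 = 13, A[2][1] + B[1][0] = -4 + 6 = 2, A[2][2] + B[2][0] = 7 + 9 = 16) = 2 (attained at k = 1)
  C[2][1] = min over k of (A[2][0] + B[0][1] = 6 + 1 = 7, A[2][1] + B[1][1] = -4 + 7 = 3, A[2][2] + B[2][1] = 7 + 9 = 16) = 3 (attained at k = 1)
  C[2][2] = min over k of (A[2][0] + B[0][2] = 6 + 5 = 11, A[2][1] + B[1][2] = -4 + 9 = 5, A[2][2] + B[2][2] = 7 + -3 = 4) = 4 (attained at k = 2)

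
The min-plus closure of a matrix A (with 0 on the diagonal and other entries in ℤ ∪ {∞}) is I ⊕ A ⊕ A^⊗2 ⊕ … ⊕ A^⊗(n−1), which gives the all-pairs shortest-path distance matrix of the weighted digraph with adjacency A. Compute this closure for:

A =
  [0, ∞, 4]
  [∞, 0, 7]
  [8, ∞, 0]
Closure =
  [0, ∞, 4]
  [15, 0, 7]
  [8, ∞, 0]

This is the Floyd-Warshall all-pairs shortest-path computation. For each intermediate vertex k = 0, 1, …, 2, update dist[i][j] ← min(dist[i][j], dist[i][k] + dist[k][j]). The final matrix gives, for each (i, j), the minimum total weight of any directed path from i to j (possibly empty when i = j).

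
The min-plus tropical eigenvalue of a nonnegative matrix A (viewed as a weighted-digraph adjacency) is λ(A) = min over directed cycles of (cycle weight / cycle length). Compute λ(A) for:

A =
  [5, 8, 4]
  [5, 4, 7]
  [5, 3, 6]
λ(A) = 4

Enumerate directed cycles and compute their means (weight / length). Sample:
  cycle 0 → 0: weight = 5, length = 1, mean = 5/1 ≈ 5.000
  cycle 1 → 1: weight = 4, length = 1, mean = 4/1 ≈ 4.000
  cycle 2 → 2: weight = 6, length = 1, mean = 6/1 ≈ 6.000
  cycle 0 → 1 → 0: weight = 13, length = 2, mean = 13/2 ≈ 6.500
  cycle 0 → 2 → 0: weight = 9, length = 2, mean = 9/2 ≈ 4.500
  cycle 1 → 0 → 1: weight = 13, length = 2, mean = 13/2 ≈ 6.500
Minimum mean = 4.000, attained e.g. along the cycle 1 → 1 with weight 4 and length 1. So λ(A) = 4/1 = 4.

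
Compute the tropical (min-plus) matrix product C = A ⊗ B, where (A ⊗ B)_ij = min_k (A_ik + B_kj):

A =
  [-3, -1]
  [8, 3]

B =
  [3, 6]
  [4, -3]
A ⊗ B =
  [0, -4]
  [7, 0]

Apply the min-plus product entry-by-entry:
  C[0][0] = min over k of (A[0][0] + B[0][0] = -3 + 3 = 0, A[0][1] + B[1][0] = -1 + 4 = 3) = 0 (attained at k = 0)
  C[0][1] = min over k of (A[0][0] + B[0][1] = -3 + 6 = 3, A[0][1] + B[1][1] = -1 + -3 = -4) = -4 (attained at k = 1)
  C[1][0] = min over k of (A[1][0] + B[0][0] = 8 + 3 = 11, A[1][1] + B[1][0] = 3 + 4 = 7) = 7 (attained at k = 1)
  C[1][1] = min over k of (A[1][0] + B[0][1] = 8 + 6 = 14, A[1][1] + B[1][1] = 3 + -3 = 0) = 0 (attained at k = 1)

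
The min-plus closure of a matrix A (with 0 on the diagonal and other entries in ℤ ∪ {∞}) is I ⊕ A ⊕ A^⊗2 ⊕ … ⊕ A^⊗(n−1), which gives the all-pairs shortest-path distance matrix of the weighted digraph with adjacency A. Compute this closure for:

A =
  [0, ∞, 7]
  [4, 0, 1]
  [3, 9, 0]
Closure =
  [0, 16, 7]
  [4, 0, 1]
  [3, 9, 0]

This is the Floyd-Warshall all-pairs shortest-path computation. For each intermediate vertex k = 0, 1, …, 2, update dist[i][j] ← min(dist[i][j], dist[i][k] + dist[k][j]). The final matrix gives, for each (i, j), the minimum total weight of any directed path from i to j (possibly empty when i = j).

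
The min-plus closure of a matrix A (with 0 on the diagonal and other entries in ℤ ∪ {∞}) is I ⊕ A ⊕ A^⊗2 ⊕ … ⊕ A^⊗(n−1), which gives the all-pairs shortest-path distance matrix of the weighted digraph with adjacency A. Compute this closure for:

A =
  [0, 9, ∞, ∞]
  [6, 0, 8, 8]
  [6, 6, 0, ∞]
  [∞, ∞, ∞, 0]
Closure =
  [0, 9, 17, 17]
  [6, 0, 8, 8]
  [6, 6, 0, 14]
  [∞, ∞, ∞, 0]

This is the Floyd-Warshall all-pairs shortest-path computation. For each intermediate vertex k = 0, 1, …, 3, update dist[i][j] ← min(dist[i][j], dist[i][k] + dist[k][j]). The final matrix gives, for each (i, j), the minimum total weight of any directed path from i to j (possibly empty when i = j).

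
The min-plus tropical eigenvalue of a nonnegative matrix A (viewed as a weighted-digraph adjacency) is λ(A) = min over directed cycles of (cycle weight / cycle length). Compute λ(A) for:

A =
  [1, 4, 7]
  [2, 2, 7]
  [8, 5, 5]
λ(A) = 1

Enumerate directed cycles and compute their means (weight / length). Sample:
  cycle 0 → 0: weight = 1, length = 1, mean = 1/1 ≈ 1.000
  cycle 1 → 1: weight = 2, length = 1, mean = 2/1 ≈ 2.000
  cycle 2 → 2: weight = 5, length = 1, mean = 5/1 ≈ 5.000
  cycle 0 → 1 → 0: weight = 6, length = 2, mean = 6/2 ≈ 3.000
  cycle 0 → 2 → 0: weight = 15, length = 2, mean = 15/2 ≈ 7.500
  cycle 1 → 0 → 1: weight = 6, length = 2, mean = 6/2 ≈ 3.000
Minimum mean = 1.000, attained e.g. along the cycle 0 → 0 with weight 1 and length 1. So λ(A) = 1/1 = 1.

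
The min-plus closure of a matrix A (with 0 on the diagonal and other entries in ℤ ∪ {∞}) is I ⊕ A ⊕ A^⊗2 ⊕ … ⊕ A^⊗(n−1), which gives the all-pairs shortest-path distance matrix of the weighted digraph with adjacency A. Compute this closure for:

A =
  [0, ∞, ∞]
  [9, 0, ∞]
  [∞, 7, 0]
Closure =
  [0, ∞, ∞]
  [9, 0, ∞]
  [16, 7, 0]

This is the Floyd-Warshall all-pairs shortest-path computation. For each intermediate vertex k = 0, 1, …, 2, update dist[i][j] ← min(dist[i][j], dist[i][k] + dist[k][j]). The final matrix gives, for each (i, j), the minimum total weight of any directed path from i to j (possibly empty when i = j).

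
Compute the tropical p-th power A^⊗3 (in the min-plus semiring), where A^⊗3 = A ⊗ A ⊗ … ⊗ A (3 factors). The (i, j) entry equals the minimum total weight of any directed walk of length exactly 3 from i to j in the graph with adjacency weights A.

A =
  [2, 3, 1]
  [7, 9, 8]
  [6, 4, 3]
A^⊗3 =
  [6, 7, 5]
  [11, 12, 10]
  [10, 10, 9]

Each entry (A^⊗3)_ij equals the minimum over all length-3 walks i = v_0 → v_1 → … → v_3 = j of Σ_t A[v_t][v_{t+1}]. For example, for (i, j) = (0, 2) we minimise over 9 possible intermediate vertex sequences; the minimum is 5, attained along the walk 0 → 0 → 0 → 2.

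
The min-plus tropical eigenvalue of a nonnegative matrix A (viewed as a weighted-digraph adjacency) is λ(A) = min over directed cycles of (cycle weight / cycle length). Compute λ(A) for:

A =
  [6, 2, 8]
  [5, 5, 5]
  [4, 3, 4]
λ(A) = 7/2

Enumerate directed cycles and compute their means (weight / length). Sample:
  cycle 0 → 0: weight = 6, length = 1, mean = 6/1 ≈ 6.000
  cycle 1 → 1: weight = 5, length = 1, mean = 5/1 ≈ 5.000
  cycle 2 → 2: weight = 4, length = 1, mean = 4/1 ≈ 4.000
  cycle 0 → 1 → 0: weight = 7, length = 2, mean = 7/2 ≈ 3.500
  cycle 0 → 2 → 0: weight = 12, length = 2, mean = 12/2 ≈ 6.000
  cycle 1 → 0 → 1: weight = 7, length = 2, mean = 7/2 ≈ 3.500
Minimum mean = 3.500, attained e.g. along the cycle 0 → 1 → 0 with weight 7 and length 2. So λ(A) = 7/2 = 7/2.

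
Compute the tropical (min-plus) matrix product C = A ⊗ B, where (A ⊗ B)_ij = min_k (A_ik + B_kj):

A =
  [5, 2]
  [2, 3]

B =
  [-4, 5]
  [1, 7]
A ⊗ B =
  [1, 9]
  [-2, 7]

Apply the min-plus product entry-by-entry:
  C[0][0] = min over k of (A[0][0] + B[0][0] = 5 + -4 = 1, A[0][1] + B[1][0] = 2 + 1 = 3) = 1 (attained at k = 0)
  C[0][1] = min over k of (A[0][0] + B[0][1] = 5 + 5 = 10, A[0][1] + B[1][1] = 2 + 7 = 9) = 9 (attained at k = 1)
  C[1][0] = min over k of (A[1][0] + B[0][0] = 2 + -4 = -2, A[1][1] + B[1][0] = 3 + 1 = 4) = -2 (attained at k = 0)
  C[1][1] = min over k of (A[1][0] + B[0][1] = 2 + 5 = 7, A[1][1] + B[1][1] = 3 + 7 = 10) = 7 (attained at k = 0)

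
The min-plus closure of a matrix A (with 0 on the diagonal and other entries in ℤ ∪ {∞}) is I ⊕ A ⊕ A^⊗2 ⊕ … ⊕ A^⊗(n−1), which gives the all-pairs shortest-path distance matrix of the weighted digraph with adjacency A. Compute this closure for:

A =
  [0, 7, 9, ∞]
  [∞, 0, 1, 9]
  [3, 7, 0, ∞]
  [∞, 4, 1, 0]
Closure =
  [0, 7, 8, 16]
  [4, 0, 1, 9]
  [3, 7, 0, 16]
  [4, 4, 1, 0]

This is the Floyd-Warshall all-pairs shortest-path computation. For each intermediate vertex k = 0, 1, …, 3, update dist[i][j] ← min(dist[i][j], dist[i][k] + dist[k][j]). The final matrix gives, for each (i, j), the minimum total weight of any directed path from i to j (possibly empty when i = j).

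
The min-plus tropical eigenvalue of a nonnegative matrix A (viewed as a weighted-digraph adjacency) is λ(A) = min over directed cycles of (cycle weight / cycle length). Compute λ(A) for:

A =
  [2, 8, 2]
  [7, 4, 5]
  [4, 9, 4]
λ(A) = 2

Enumerate directed cycles and compute their means (weight / length). Sample:
  cycle 0 → 0: weight = 2, length = 1, mean = 2/1 ≈ 2.000
  cycle 1 → 1: weight = 4, length = 1, mean = 4/1 ≈ 4.000
  cycle 2 → 2: weight = 4, length = 1, mean = 4/1 ≈ 4.000
  cycle 0 → 1 → 0: weight = 15, length = 2, mean = 15/2 ≈ 7.500
  cycle 0 → 2 → 0: weight = 6, length = 2, mean = 6/2 ≈ 3.000
  cycle 1 → 0 → 1: weight = 15, length = 2, mean = 15/2 ≈ 7.500
Minimum mean = 2.000, attained e.g. along the cycle 0 → 0 with weight 2 and length 1. So λ(A) = 2/1 = 2.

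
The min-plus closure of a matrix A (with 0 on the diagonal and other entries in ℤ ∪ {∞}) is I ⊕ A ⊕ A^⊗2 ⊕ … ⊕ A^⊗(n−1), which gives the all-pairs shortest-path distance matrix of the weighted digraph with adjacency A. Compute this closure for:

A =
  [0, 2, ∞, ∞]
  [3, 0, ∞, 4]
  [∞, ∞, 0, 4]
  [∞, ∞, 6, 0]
Closure =
  [0, 2, 12, 6]
  [3, 0, 10, 4]
  [∞, ∞, 0, 4]
  [∞, ∞, 6, 0]

This is the Floyd-Warshall all-pairs shortest-path computation. For each intermediate vertex k = 0, 1, …, 3, update dist[i][j] ← min(dist[i][j], dist[i][k] + dist[k][j]). The final matrix gives, for each (i, j), the minimum total weight of any directed path from i to j (possibly empty when i = j).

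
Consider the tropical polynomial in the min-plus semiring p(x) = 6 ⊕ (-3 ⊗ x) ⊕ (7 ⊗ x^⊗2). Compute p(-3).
p(-3) = -6

A tropical monomial a ⊗ x^⊗i evaluates to a + i · x. Evaluating each term at x = -3:
  Term 0 contributes 6 + 0 · -3 = 6
  Term 1 contributes -3 + 1 · -3 = -6
  Term 2 contributes 7 + 2 · -3 = 1
p(-3) = ⊕ of these = min[6, -6, 1] = -6.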